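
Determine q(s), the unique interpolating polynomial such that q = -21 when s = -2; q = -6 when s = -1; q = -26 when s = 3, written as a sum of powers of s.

q(s) = -4s^2 + 3s + 1

Build the Lagrange basis polynomials:
L_0(s) = (s + 1)(s - 3) / [5] = (1/5)s^2 - (2/5)s - 3/5
L_1(s) = (s + 2)(s - 3) / [-4] = -(1/4)s^2 + (1/4)s + 3/2
L_2(s) = (s + 2)(s + 1) / [20] = (1/20)s^2 + (3/20)s + 1/10
q(s) = (-21)·L_0 + (-6)·L_1 + (-26)·L_2
  (-21)·L_0(s) = -(21/5)s^2 + (42/5)s + 63/5
  (-6)·L_1(s) = (3/2)s^2 - (3/2)s - 9
  (-26)·L_2(s) = -(13/10)s^2 - (39/10)s - 13/5
Adding term by term: -4s^2 + 3s + 1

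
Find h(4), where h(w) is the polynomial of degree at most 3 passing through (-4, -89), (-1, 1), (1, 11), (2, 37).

Evaluate each Lagrange basis at w = 4:
L_0(4) = (5)·(3)·(2)/[(-3)·(-5)·(-6)] = -1/3
L_1(4) = (8)·(3)·(2)/[(3)·(-2)·(-3)] = 8/3
L_2(4) = (8)·(5)·(2)/[(5)·(2)·(-1)] = -8
L_3(4) = (8)·(5)·(3)/[(6)·(3)·(1)] = 20/3
Sum: (-89)·(-1/3) + 1·(8/3) + 11·(-8) + 37·(20/3) = 191

191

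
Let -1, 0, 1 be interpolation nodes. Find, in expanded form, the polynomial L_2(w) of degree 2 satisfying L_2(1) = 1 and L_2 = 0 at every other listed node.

L_2(w) = (1/2)w^2 + (1/2)w

L_2(w) = (w + 1)w / [(2)·(1)]
       = (w^2 + w) / (2)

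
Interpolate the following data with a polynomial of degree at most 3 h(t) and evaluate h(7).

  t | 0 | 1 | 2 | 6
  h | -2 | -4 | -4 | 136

Using Newton's divided-difference form:
h[0,1] = (-4 - (-2)) / (1 - 0) = -2
h[1,2] = (-4 - (-4)) / (2 - 1) = 0
h[2,6] = (136 - (-4)) / (6 - 2) = 35
h[0,1,2] = (0 - (-2)) / (2 - 0) = 1
h[1,2,6] = (35 - 0) / (6 - 1) = 7
h[0,1,2,6] = (7 - 1) / (6 - 0) = 1
h(7) = -2 + (-2)·(7) + 1·(7)·(6) + 1·(7)·(6)·(5) = 236

236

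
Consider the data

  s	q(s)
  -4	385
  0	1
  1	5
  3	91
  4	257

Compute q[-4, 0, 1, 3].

q[-4,0] = (1 - 385) / (0 - (-4)) = -96
q[0,1] = (5 - 1) / (1 - 0) = 4
q[1,3] = (91 - 5) / (3 - 1) = 43
q[-4,0,1] = (4 - (-96)) / (1 - (-4)) = 20
q[0,1,3] = (43 - 4) / (3 - 0) = 13
q[-4,0,1,3] = (13 - 20) / (3 - (-4)) = -1

-1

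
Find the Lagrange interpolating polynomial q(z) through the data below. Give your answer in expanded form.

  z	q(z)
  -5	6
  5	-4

q(z) = -z + 1

Build the Lagrange basis polynomials:
L_0(z) = (z - 5) / [-10] = -(1/10)z + 1/2
L_1(z) = (z + 5) / [10] = (1/10)z + 1/2
q(z) = 6·L_0 + (-4)·L_1
  6·L_0(z) = -(3/5)z + 3
  (-4)·L_1(z) = -(2/5)z - 2
Adding term by term: -z + 1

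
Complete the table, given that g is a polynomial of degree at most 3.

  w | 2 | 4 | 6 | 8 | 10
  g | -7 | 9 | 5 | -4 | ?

The 4 known values determine g uniquely (degree ≤ 3).
Evaluate each Lagrange basis at w = 10:
L_0(10) = (6)·(4)·(2)/[(-2)·(-4)·(-6)] = -1
L_1(10) = (8)·(4)·(2)/[(2)·(-2)·(-4)] = 4
L_2(10) = (8)·(6)·(2)/[(4)·(2)·(-2)] = -6
L_3(10) = (8)·(6)·(4)/[(6)·(4)·(2)] = 4
Sum: (-7)·(-1) + 9·(4) + 5·(-6) + (-4)·(4) = -3

-3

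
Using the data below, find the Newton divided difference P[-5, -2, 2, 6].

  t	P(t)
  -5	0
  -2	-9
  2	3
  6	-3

-159/1232

P[-5,-2] = (-9 - 0) / (-2 - (-5)) = -3
P[-2,2] = (3 - (-9)) / (2 - (-2)) = 3
P[2,6] = (-3 - 3) / (6 - 2) = -3/2
P[-5,-2,2] = (3 - (-3)) / (2 - (-5)) = 6/7
P[-2,2,6] = (-3/2 - 3) / (6 - (-2)) = -9/16
P[-5,-2,2,6] = (-9/16 - 6/7) / (6 - (-5)) = -159/1232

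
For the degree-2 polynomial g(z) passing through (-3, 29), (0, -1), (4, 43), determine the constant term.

-1

Build the Lagrange basis polynomials:
L_0(z) = z(z - 4) / [21] = (1/21)z^2 - (4/21)z
L_1(z) = (z + 3)(z - 4) / [-12] = -(1/12)z^2 + (1/12)z + 1
L_2(z) = (z + 3)z / [28] = (1/28)z^2 + (3/28)z
g(z) = 29·L_0 + (-1)·L_1 + 43·L_2
Only the constant term is needed; take it from each L_i and combine:
29·(0) + (-1)·(1) + 43·(0) = -1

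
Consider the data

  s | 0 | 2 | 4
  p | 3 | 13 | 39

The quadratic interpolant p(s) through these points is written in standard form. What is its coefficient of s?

L_0(s) = (s - 2)(s - 4) / [8] = (1/8)s^2 - (3/4)s + 1
L_1(s) = s(s - 4) / [-4] = -(1/4)s^2 + s
L_2(s) = s(s - 2) / [8] = (1/8)s^2 - (1/4)s
p(s) = 3·L_0 + 13·L_1 + 39·L_2
Only the coefficient of s is needed; take it from each L_i and combine:
3·(-3/4) + 13·(1) + 39·(-1/4) = 1

1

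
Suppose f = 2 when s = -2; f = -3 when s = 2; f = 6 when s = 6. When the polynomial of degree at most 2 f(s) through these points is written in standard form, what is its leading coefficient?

Build the Lagrange basis polynomials:
L_0(s) = (s - 2)(s - 6) / [32] = (1/32)s^2 - (1/4)s + 3/8
L_1(s) = (s + 2)(s - 6) / [-16] = -(1/16)s^2 + (1/4)s + 3/4
L_2(s) = (s + 2)(s - 2) / [32] = (1/32)s^2 - 1/8
f(s) = 2·L_0 + (-3)·L_1 + 6·L_2
Only the coefficient of s^2 is needed; take it from each L_i and combine:
2·(1/32) + (-3)·(-1/16) + 6·(1/32) = 7/16

7/16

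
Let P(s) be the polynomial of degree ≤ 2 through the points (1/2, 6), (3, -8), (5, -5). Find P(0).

Using Newton's divided-difference form:
P[1/2,3] = (-8 - 6) / (3 - 1/2) = -28/5
P[3,5] = (-5 - (-8)) / (5 - 3) = 3/2
P[1/2,3,5] = (3/2 - (-28/5)) / (5 - 1/2) = 71/45
P(0) = 6 + (-28/5)·(-1/2) + (71/45)·(-1/2)·(-3) = 67/6

67/6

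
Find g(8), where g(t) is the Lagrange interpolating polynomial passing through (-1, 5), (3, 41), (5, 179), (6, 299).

671

L_0(8) = (5)·(3)·(2)/[(-4)·(-6)·(-7)] = -5/28
L_1(8) = (9)·(3)·(2)/[(4)·(-2)·(-3)] = 9/4
L_2(8) = (9)·(5)·(2)/[(6)·(2)·(-1)] = -15/2
L_3(8) = (9)·(5)·(3)/[(7)·(3)·(1)] = 45/7
Sum: 5·(-5/28) + 41·(9/4) + 179·(-15/2) + 299·(45/7) = 671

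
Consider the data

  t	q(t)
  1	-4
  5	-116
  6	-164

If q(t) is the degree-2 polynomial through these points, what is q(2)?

-20

Using Newton's divided-difference form:
q[1,5] = (-116 - (-4)) / (5 - 1) = -28
q[5,6] = (-164 - (-116)) / (6 - 5) = -48
q[1,5,6] = (-48 - (-28)) / (6 - 1) = -4
q(2) = -4 + (-28)·(1) + (-4)·(1)·(-3) = -20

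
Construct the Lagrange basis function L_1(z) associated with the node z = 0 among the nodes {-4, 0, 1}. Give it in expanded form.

L_1(z) = (z + 4)(z - 1) / [(4)·(-1)]
       = (z^2 + 3z - 4) / (-4)

L_1(z) = -(1/4)z^2 - (3/4)z + 1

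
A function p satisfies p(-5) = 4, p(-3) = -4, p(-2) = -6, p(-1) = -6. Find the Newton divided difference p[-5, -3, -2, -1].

p[-5,-3] = (-4 - 4) / (-3 - (-5)) = -4
p[-3,-2] = (-6 - (-4)) / (-2 - (-3)) = -2
p[-2,-1] = (-6 - (-6)) / (-1 - (-2)) = 0
p[-5,-3,-2] = (-2 - (-4)) / (-2 - (-5)) = 2/3
p[-3,-2,-1] = (0 - (-2)) / (-1 - (-3)) = 1
p[-5,-3,-2,-1] = (1 - 2/3) / (-1 - (-5)) = 1/12

1/12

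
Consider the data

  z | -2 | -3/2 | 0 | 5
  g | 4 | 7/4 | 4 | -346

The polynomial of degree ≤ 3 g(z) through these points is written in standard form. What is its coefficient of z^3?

The leading coefficient equals the top divided difference g[-2,-3/2,0,5].
g[-2,-3/2] = (7/4 - 4) / (-3/2 - (-2)) = -9/2
g[-3/2,0] = (4 - 7/4) / (0 - (-3/2)) = 3/2
g[0,5] = (-346 - 4) / (5 - 0) = -70
g[-2,-3/2,0] = (3/2 - (-9/2)) / (0 - (-2)) = 3
g[-3/2,0,5] = (-70 - 3/2) / (5 - (-3/2)) = -11
g[-2,-3/2,0,5] = (-11 - 3) / (5 - (-2)) = -2

-2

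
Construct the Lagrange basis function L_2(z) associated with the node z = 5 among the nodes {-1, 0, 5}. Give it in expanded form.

L_2(z) = (z + 1)z / [(6)·(5)]
       = (z^2 + z) / (30)

L_2(z) = (1/30)z^2 + (1/30)z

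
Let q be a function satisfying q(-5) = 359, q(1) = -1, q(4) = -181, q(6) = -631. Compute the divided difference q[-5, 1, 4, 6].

-3

q[-5,1] = (-1 - 359) / (1 - (-5)) = -60
q[1,4] = (-181 - (-1)) / (4 - 1) = -60
q[4,6] = (-631 - (-181)) / (6 - 4) = -225
q[-5,1,4] = (-60 - (-60)) / (4 - (-5)) = 0
q[1,4,6] = (-225 - (-60)) / (6 - 1) = -33
q[-5,1,4,6] = (-33 - 0) / (6 - (-5)) = -3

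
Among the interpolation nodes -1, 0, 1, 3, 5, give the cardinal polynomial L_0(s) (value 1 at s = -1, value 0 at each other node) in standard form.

L_0(s) = s(s - 1)(s - 3)(s - 5) / [(-1)·(-2)·(-4)·(-6)]
       = (s^4 - 9s^3 + 23s^2 - 15s) / (48)

L_0(s) = (1/48)s^4 - (3/16)s^3 + (23/48)s^2 - (5/16)s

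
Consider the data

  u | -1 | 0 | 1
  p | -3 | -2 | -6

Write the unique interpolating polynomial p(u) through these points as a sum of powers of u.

L_0(u) = u(u - 1) / [2] = (1/2)u^2 - (1/2)u
L_1(u) = (u + 1)(u - 1) / [-1] = -u^2 + 1
L_2(u) = (u + 1)u / [2] = (1/2)u^2 + (1/2)u
p(u) = (-3)·L_0 + (-2)·L_1 + (-6)·L_2
  (-3)·L_0(u) = -(3/2)u^2 + (3/2)u
  (-2)·L_1(u) = 2u^2 - 2
  (-6)·L_2(u) = -3u^2 - 3u
Adding term by term: -(5/2)u^2 - (3/2)u - 2

p(u) = -(5/2)u^2 - (3/2)u - 2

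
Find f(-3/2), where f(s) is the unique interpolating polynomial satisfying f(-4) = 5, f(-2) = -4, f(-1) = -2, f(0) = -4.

-185/64

Using Newton's divided-difference form:
f[-4,-2] = (-4 - 5) / (-2 - (-4)) = -9/2
f[-2,-1] = (-2 - (-4)) / (-1 - (-2)) = 2
f[-1,0] = (-4 - (-2)) / (0 - (-1)) = -2
f[-4,-2,-1] = (2 - (-9/2)) / (-1 - (-4)) = 13/6
f[-2,-1,0] = (-2 - 2) / (0 - (-2)) = -2
f[-4,-2,-1,0] = (-2 - 13/6) / (0 - (-4)) = -25/24
f(-3/2) = 5 + (-9/2)·(5/2) + (13/6)·(5/2)·(1/2) + (-25/24)·(5/2)·(1/2)·(-1/2) = -185/64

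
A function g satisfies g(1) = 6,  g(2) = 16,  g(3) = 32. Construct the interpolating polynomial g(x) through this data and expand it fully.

Build the Lagrange basis polynomials:
L_0(x) = (x - 2)(x - 3) / [2] = (1/2)x^2 - (5/2)x + 3
L_1(x) = (x - 1)(x - 3) / [-1] = -x^2 + 4x - 3
L_2(x) = (x - 1)(x - 2) / [2] = (1/2)x^2 - (3/2)x + 1
g(x) = 6·L_0 + 16·L_1 + 32·L_2
  6·L_0(x) = 3x^2 - 15x + 18
  16·L_1(x) = -16x^2 + 64x - 48
  32·L_2(x) = 16x^2 - 48x + 32
Adding term by term: 3x^2 + x + 2

g(x) = 3x^2 + x + 2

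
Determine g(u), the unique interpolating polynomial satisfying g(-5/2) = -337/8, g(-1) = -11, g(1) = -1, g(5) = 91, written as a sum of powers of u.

g(u) = u^3 - 2u^2 + 4u - 4

Newton's divided differences:
g[-5/2,-1] = (-11 - (-337/8)) / (-1 - (-5/2)) = 83/4
g[-1,1] = (-1 - (-11)) / (1 - (-1)) = 5
g[1,5] = (91 - (-1)) / (5 - 1) = 23
g[-5/2,-1,1] = (5 - 83/4) / (1 - (-5/2)) = -9/2
g[-1,1,5] = (23 - 5) / (5 - (-1)) = 3
g[-5/2,-1,1,5] = (3 - (-9/2)) / (5 - (-5/2)) = 1
g(u) = -337/8 + (83/4)·(u + 5/2) + (-9/2)·(u + 5/2)(u + 1) + 1·(u + 5/2)(u + 1)(u - 1)
Expanding: g(u) = u^3 - 2u^2 + 4u - 4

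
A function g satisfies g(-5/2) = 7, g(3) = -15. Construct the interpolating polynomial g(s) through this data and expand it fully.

g(s) = -4s - 3

L_0(s) = (s - 3) / [-11/2] = -(2/11)s + 6/11
L_1(s) = (s + 5/2) / [11/2] = (2/11)s + 5/11
g(s) = 7·L_0 + (-15)·L_1
  7·L_0(s) = -(14/11)s + 42/11
  (-15)·L_1(s) = -(30/11)s - 75/11
Adding term by term: -4s - 3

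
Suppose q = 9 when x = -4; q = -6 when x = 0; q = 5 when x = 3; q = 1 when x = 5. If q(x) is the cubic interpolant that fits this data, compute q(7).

Evaluate each Lagrange basis at x = 7:
L_0(7) = (7)·(4)·(2)/[(-4)·(-7)·(-9)] = -2/9
L_1(7) = (11)·(4)·(2)/[(4)·(-3)·(-5)] = 22/15
L_2(7) = (11)·(7)·(2)/[(7)·(3)·(-2)] = -11/3
L_3(7) = (11)·(7)·(4)/[(9)·(5)·(2)] = 154/45
Sum: 9·(-2/9) + (-6)·(22/15) + 5·(-11/3) + 1·(154/45) = -1157/45

-1157/45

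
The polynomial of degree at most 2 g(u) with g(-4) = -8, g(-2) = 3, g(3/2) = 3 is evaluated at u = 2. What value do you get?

L_0(2) = (4)·(1/2)/[(-2)·(-11/2)] = 2/11
L_1(2) = (6)·(1/2)/[(2)·(-7/2)] = -3/7
L_2(2) = (6)·(4)/[(11/2)·(7/2)] = 96/77
Sum: (-8)·(2/11) + 3·(-3/7) + 3·(96/77) = 1

1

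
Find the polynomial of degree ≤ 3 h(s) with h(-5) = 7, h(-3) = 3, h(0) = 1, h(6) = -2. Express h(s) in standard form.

h(s) = -(67/2970)s^3 + (128/1485)s^2 - (203/990)s + 1

L_0(s) = (s + 3)s(s - 6) / [-110] = -(1/110)s^3 + (3/110)s^2 + (9/55)s
L_1(s) = (s + 5)s(s - 6) / [54] = (1/54)s^3 - (1/54)s^2 - (5/9)s
L_2(s) = (s + 5)(s + 3)(s - 6) / [-90] = -(1/90)s^3 - (1/45)s^2 + (11/30)s + 1
L_3(s) = (s + 5)(s + 3)s / [594] = (1/594)s^3 + (4/297)s^2 + (5/198)s
h(s) = 7·L_0 + 3·L_1 + 1·L_2 + (-2)·L_3
  7·L_0(s) = -(7/110)s^3 + (21/110)s^2 + (63/55)s
  3·L_1(s) = (1/18)s^3 - (1/18)s^2 - (5/3)s
  1·L_2(s) = -(1/90)s^3 - (1/45)s^2 + (11/30)s + 1
  (-2)·L_3(s) = -(1/297)s^3 - (8/297)s^2 - (5/99)s
Adding term by term: -(67/2970)s^3 + (128/1485)s^2 - (203/990)s + 1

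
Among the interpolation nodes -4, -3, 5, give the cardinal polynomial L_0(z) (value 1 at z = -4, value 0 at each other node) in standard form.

L_0(z) = (z + 3)(z - 5) / [(-1)·(-9)]
       = (z^2 - 2z - 15) / (9)

L_0(z) = (1/9)z^2 - (2/9)z - 5/3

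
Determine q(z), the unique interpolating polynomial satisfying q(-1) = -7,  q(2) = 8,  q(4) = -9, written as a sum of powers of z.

q(z) = -(27/10)z^2 + (77/10)z + 17/5

Newton's divided differences:
q[-1,2] = (8 - (-7)) / (2 - (-1)) = 5
q[2,4] = (-9 - 8) / (4 - 2) = -17/2
q[-1,2,4] = (-17/2 - 5) / (4 - (-1)) = -27/10
q(z) = -7 + 5·(z + 1) + (-27/10)·(z + 1)(z - 2)
Expanding: q(z) = -(27/10)z^2 + (77/10)z + 17/5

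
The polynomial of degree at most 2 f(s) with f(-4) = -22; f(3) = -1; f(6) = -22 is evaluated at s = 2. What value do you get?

Using Newton's divided-difference form:
f[-4,3] = (-1 - (-22)) / (3 - (-4)) = 3
f[3,6] = (-22 - (-1)) / (6 - 3) = -7
f[-4,3,6] = (-7 - 3) / (6 - (-4)) = -1
f(2) = -22 + 3·(6) + (-1)·(6)·(-1) = 2

2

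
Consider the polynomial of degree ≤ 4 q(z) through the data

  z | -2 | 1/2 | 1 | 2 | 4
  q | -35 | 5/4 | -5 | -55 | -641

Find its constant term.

Build the Lagrange basis polynomials:
L_0(z) = (z - 1/2)(z - 1)(z - 2)(z - 4) / [180] = (1/180)z^4 - (1/24)z^3 + (7/72)z^2 - (1/12)z + 1/45
L_1(z) = (z + 2)(z - 1)(z - 2)(z - 4) / [-105/16] = -(16/105)z^4 + (16/21)z^3 - (64/21)z + 256/105
L_2(z) = (z + 2)(z - 1/2)(z - 2)(z - 4) / [9/2] = (2/9)z^4 - z^3 - (4/9)z^2 + 4z - 16/9
L_3(z) = (z + 2)(z - 1/2)(z - 1)(z - 4) / [-12] = -(1/12)z^4 + (7/24)z^3 + (3/8)z^2 - (11/12)z + 1/3
L_4(z) = (z + 2)(z - 1/2)(z - 1)(z - 2) / [126] = (1/126)z^4 - (1/84)z^3 - (1/36)z^2 + (1/21)z - 1/63
q(z) = (-35)·L_0 + (5/4)·L_1 + (-5)·L_2 + (-55)·L_3 + (-641)·L_4
Only the constant term is needed; take it from each L_i and combine:
(-35)·(1/45) + (5/4)·(256/105) + (-5)·(-16/9) + (-55)·(1/3) + (-641)·(-1/63) = 3

3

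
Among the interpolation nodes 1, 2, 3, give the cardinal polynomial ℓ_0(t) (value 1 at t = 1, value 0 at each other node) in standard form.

ℓ_0(t) = (t - 2)(t - 3) / [(-1)·(-2)]
       = (t^2 - 5t + 6) / (2)

ℓ_0(t) = (1/2)t^2 - (5/2)t + 3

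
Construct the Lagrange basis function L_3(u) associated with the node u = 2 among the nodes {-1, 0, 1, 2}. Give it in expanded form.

L_3(u) = (1/6)u^3 - (1/6)u

L_3(u) = (u + 1)u(u - 1) / [(3)·(2)·(1)]
       = (u^3 - u) / (6)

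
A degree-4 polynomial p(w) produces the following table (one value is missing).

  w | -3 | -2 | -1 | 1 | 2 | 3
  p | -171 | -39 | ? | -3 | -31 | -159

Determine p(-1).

-7

The 5 known values determine p uniquely (degree ≤ 4).
L_0(-1) = (1)·(-2)·(-3)·(-4)/[(-1)·(-4)·(-5)·(-6)] = -1/5
L_1(-1) = (2)·(-2)·(-3)·(-4)/[(1)·(-3)·(-4)·(-5)] = 4/5
L_2(-1) = (2)·(1)·(-3)·(-4)/[(4)·(3)·(-1)·(-2)] = 1
L_3(-1) = (2)·(1)·(-2)·(-4)/[(5)·(4)·(1)·(-1)] = -4/5
L_4(-1) = (2)·(1)·(-2)·(-3)/[(6)·(5)·(2)·(1)] = 1/5
Sum: (-171)·(-1/5) + (-39)·(4/5) + (-3)·(1) + (-31)·(-4/5) + (-159)·(1/5) = -7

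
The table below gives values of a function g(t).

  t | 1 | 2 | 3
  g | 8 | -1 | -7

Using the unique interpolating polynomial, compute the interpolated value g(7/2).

Using Newton's divided-difference form:
g[1,2] = (-1 - 8) / (2 - 1) = -9
g[2,3] = (-7 - (-1)) / (3 - 2) = -6
g[1,2,3] = (-6 - (-9)) / (3 - 1) = 3/2
g(7/2) = 8 + (-9)·(5/2) + (3/2)·(5/2)·(3/2) = -71/8

-71/8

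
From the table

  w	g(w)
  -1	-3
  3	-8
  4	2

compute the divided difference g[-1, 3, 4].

9/4

g[-1,3] = (-8 - (-3)) / (3 - (-1)) = -5/4
g[3,4] = (2 - (-8)) / (4 - 3) = 10
g[-1,3,4] = (10 - (-5/4)) / (4 - (-1)) = 9/4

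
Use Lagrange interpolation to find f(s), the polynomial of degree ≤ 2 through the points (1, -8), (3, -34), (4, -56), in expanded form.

L_0(s) = (s - 3)(s - 4) / [6] = (1/6)s^2 - (7/6)s + 2
L_1(s) = (s - 1)(s - 4) / [-2] = -(1/2)s^2 + (5/2)s - 2
L_2(s) = (s - 1)(s - 3) / [3] = (1/3)s^2 - (4/3)s + 1
f(s) = (-8)·L_0 + (-34)·L_1 + (-56)·L_2
  (-8)·L_0(s) = -(4/3)s^2 + (28/3)s - 16
  (-34)·L_1(s) = 17s^2 - 85s + 68
  (-56)·L_2(s) = -(56/3)s^2 + (224/3)s - 56
Adding term by term: -3s^2 - s - 4

f(s) = -3s^2 - s - 4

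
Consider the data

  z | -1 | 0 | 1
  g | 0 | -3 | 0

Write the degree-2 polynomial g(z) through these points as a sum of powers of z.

L_0(z) = z(z - 1) / [2] = (1/2)z^2 - (1/2)z
L_1(z) = (z + 1)(z - 1) / [-1] = -z^2 + 1
L_2(z) = (z + 1)z / [2] = (1/2)z^2 + (1/2)z
g(z) = 0·L_0 + (-3)·L_1 + 0·L_2
  0·L_0(z) = 0
  (-3)·L_1(z) = 3z^2 - 3
  0·L_2(z) = 0
Adding term by term: 3z^2 - 3

g(z) = 3z^2 - 3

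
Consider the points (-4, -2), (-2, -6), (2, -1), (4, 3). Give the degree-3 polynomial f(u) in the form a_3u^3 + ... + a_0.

f(u) = -(5/96)u^3 + (1/3)u^2 + (35/24)u - 29/6

Build the Lagrange basis polynomials:
L_0(u) = (u + 2)(u - 2)(u - 4) / [-96] = -(1/96)u^3 + (1/24)u^2 + (1/24)u - 1/6
L_1(u) = (u + 4)(u - 2)(u - 4) / [48] = (1/48)u^3 - (1/24)u^2 - (1/3)u + 2/3
L_2(u) = (u + 4)(u + 2)(u - 4) / [-48] = -(1/48)u^3 - (1/24)u^2 + (1/3)u + 2/3
L_3(u) = (u + 4)(u + 2)(u - 2) / [96] = (1/96)u^3 + (1/24)u^2 - (1/24)u - 1/6
f(u) = (-2)·L_0 + (-6)·L_1 + (-1)·L_2 + 3·L_3
  (-2)·L_0(u) = (1/48)u^3 - (1/12)u^2 - (1/12)u + 1/3
  (-6)·L_1(u) = -(1/8)u^3 + (1/4)u^2 + 2u - 4
  (-1)·L_2(u) = (1/48)u^3 + (1/24)u^2 - (1/3)u - 2/3
  3·L_3(u) = (1/32)u^3 + (1/8)u^2 - (1/8)u - 1/2
Adding term by term: -(5/96)u^3 + (1/3)u^2 + (35/24)u - 29/6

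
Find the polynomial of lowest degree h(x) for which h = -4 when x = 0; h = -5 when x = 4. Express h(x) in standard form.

h(x) = -(1/4)x - 4

L_0(x) = (x - 4) / [-4] = -(1/4)x + 1
L_1(x) = x / [4] = (1/4)x
h(x) = (-4)·L_0 + (-5)·L_1
  (-4)·L_0(x) = x - 4
  (-5)·L_1(x) = -(5/4)x
Adding term by term: -(1/4)x - 4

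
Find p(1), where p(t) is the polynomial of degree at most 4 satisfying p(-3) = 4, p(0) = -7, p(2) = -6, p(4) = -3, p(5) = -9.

-77/10

L_0(1) = (1)·(-1)·(-3)·(-4)/[(-3)·(-5)·(-7)·(-8)] = -1/70
L_1(1) = (4)·(-1)·(-3)·(-4)/[(3)·(-2)·(-4)·(-5)] = 2/5
L_2(1) = (4)·(1)·(-3)·(-4)/[(5)·(2)·(-2)·(-3)] = 4/5
L_3(1) = (4)·(1)·(-1)·(-4)/[(7)·(4)·(2)·(-1)] = -2/7
L_4(1) = (4)·(1)·(-1)·(-3)/[(8)·(5)·(3)·(1)] = 1/10
Sum: 4·(-1/70) + (-7)·(2/5) + (-6)·(4/5) + (-3)·(-2/7) + (-9)·(1/10) = -77/10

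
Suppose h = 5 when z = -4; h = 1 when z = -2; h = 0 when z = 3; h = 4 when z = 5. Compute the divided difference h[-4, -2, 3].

h[-4,-2] = (1 - 5) / (-2 - (-4)) = -2
h[-2,3] = (0 - 1) / (3 - (-2)) = -1/5
h[-4,-2,3] = (-1/5 - (-2)) / (3 - (-4)) = 9/35

9/35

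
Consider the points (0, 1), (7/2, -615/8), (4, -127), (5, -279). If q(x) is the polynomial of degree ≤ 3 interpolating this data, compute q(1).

Using Newton's divided-difference form:
q[0,7/2] = (-615/8 - 1) / (7/2 - 0) = -89/4
q[7/2,4] = (-127 - (-615/8)) / (4 - 7/2) = -401/4
q[4,5] = (-279 - (-127)) / (5 - 4) = -152
q[0,7/2,4] = (-401/4 - (-89/4)) / (4 - 0) = -39/2
q[7/2,4,5] = (-152 - (-401/4)) / (5 - 7/2) = -69/2
q[0,7/2,4,5] = (-69/2 - (-39/2)) / (5 - 0) = -3
q(1) = 1 + (-89/4)·(1) + (-39/2)·(1)·(-5/2) + (-3)·(1)·(-5/2)·(-3) = 5

5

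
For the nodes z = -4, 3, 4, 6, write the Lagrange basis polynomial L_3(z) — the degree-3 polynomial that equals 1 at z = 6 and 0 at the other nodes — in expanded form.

L_3(z) = (z + 4)(z - 3)(z - 4) / [(10)·(3)·(2)]
       = (z^3 - 3z^2 - 16z + 48) / (60)

L_3(z) = (1/60)z^3 - (1/20)z^2 - (4/15)z + 4/5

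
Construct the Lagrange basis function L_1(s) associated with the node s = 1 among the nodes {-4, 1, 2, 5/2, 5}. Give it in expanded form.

L_1(s) = (s + 4)(s - 2)(s - 5/2)(s - 5) / [(5)·(-1)·(-3/2)·(-4)]
       = (s^4 - (11/2)s^3 - (21/2)s^2 + 85s - 100) / (-30)

L_1(s) = -(1/30)s^4 + (11/60)s^3 + (7/20)s^2 - (17/6)s + 10/3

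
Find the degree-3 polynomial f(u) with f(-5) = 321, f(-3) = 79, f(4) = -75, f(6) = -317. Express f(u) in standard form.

L_0(u) = (u + 3)(u - 4)(u - 6) / [-198] = -(1/198)u^3 + (7/198)u^2 + (1/33)u - 4/11
L_1(u) = (u + 5)(u - 4)(u - 6) / [126] = (1/126)u^3 - (5/126)u^2 - (13/63)u + 20/21
L_2(u) = (u + 5)(u + 3)(u - 6) / [-126] = -(1/126)u^3 - (1/63)u^2 + (11/42)u + 5/7
L_3(u) = (u + 5)(u + 3)(u - 4) / [198] = (1/198)u^3 + (2/99)u^2 - (17/198)u - 10/33
f(u) = 321·L_0 + 79·L_1 + (-75)·L_2 + (-317)·L_3
  321·L_0(u) = -(107/66)u^3 + (749/66)u^2 + (107/11)u - 1284/11
  79·L_1(u) = (79/126)u^3 - (395/126)u^2 - (1027/63)u + 1580/21
  (-75)·L_2(u) = (25/42)u^3 + (25/21)u^2 - (275/14)u - 375/7
  (-317)·L_3(u) = -(317/198)u^3 - (634/99)u^2 + (5389/198)u + 3170/33
Adding term by term: -2u^3 + 3u^2 + u + 1

f(u) = -2u^3 + 3u^2 + u + 1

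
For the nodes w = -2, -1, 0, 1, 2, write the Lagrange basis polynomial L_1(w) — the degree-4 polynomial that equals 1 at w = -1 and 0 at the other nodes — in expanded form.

L_1(w) = -(1/6)w^4 + (1/6)w^3 + (2/3)w^2 - (2/3)w

L_1(w) = (w + 2)w(w - 1)(w - 2) / [(1)·(-1)·(-2)·(-3)]
       = (w^4 - w^3 - 4w^2 + 4w) / (-6)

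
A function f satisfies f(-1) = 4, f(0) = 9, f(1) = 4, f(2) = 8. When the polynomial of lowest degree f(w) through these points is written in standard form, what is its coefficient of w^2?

-5

Build the Lagrange basis polynomials:
L_0(w) = w(w - 1)(w - 2) / [-6] = -(1/6)w^3 + (1/2)w^2 - (1/3)w
L_1(w) = (w + 1)(w - 1)(w - 2) / [2] = (1/2)w^3 - w^2 - (1/2)w + 1
L_2(w) = (w + 1)w(w - 2) / [-2] = -(1/2)w^3 + (1/2)w^2 + w
L_3(w) = (w + 1)w(w - 1) / [6] = (1/6)w^3 - (1/6)w
f(w) = 4·L_0 + 9·L_1 + 4·L_2 + 8·L_3
Only the coefficient of w^2 is needed; take it from each L_i and combine:
4·(1/2) + 9·(-1) + 4·(1/2) + 8·(0) = -5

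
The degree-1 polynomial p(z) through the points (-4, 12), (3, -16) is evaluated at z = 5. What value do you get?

Evaluate each Lagrange basis at z = 5:
L_0(5) = (2)/[(-7)] = -2/7
L_1(5) = (9)/[(7)] = 9/7
Sum: 12·(-2/7) + (-16)·(9/7) = -24

-24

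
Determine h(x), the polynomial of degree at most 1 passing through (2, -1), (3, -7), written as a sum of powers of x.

L_0(x) = (x - 3) / [-1] = -x + 3
L_1(x) = (x - 2) / [1] = x - 2
h(x) = (-1)·L_0 + (-7)·L_1
  (-1)·L_0(x) = x - 3
  (-7)·L_1(x) = -7x + 14
Adding term by term: -6x + 11

h(x) = -6x + 11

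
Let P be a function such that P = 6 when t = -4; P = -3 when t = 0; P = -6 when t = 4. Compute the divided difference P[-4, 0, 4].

3/16

P[-4,0] = (-3 - 6) / (0 - (-4)) = -9/4
P[0,4] = (-6 - (-3)) / (4 - 0) = -3/4
P[-4,0,4] = (-3/4 - (-9/4)) / (4 - (-4)) = 3/16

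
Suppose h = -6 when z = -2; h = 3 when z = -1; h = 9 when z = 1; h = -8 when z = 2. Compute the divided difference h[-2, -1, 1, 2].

h[-2,-1] = (3 - (-6)) / (-1 - (-2)) = 9
h[-1,1] = (9 - 3) / (1 - (-1)) = 3
h[1,2] = (-8 - 9) / (2 - 1) = -17
h[-2,-1,1] = (3 - 9) / (1 - (-2)) = -2
h[-1,1,2] = (-17 - 3) / (2 - (-1)) = -20/3
h[-2,-1,1,2] = (-20/3 - (-2)) / (2 - (-2)) = -7/6

-7/6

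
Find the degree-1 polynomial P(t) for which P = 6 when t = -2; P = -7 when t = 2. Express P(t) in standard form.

Build the Lagrange basis polynomials:
L_0(t) = (t - 2) / [-4] = -(1/4)t + 1/2
L_1(t) = (t + 2) / [4] = (1/4)t + 1/2
P(t) = 6·L_0 + (-7)·L_1
  6·L_0(t) = -(3/2)t + 3
  (-7)·L_1(t) = -(7/4)t - 7/2
Adding term by term: -(13/4)t - 1/2

P(t) = -(13/4)t - 1/2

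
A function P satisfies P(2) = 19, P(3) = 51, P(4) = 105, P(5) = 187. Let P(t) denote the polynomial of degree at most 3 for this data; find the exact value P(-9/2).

L_0(-9/2) = (-15/2)·(-17/2)·(-19/2)/[(-1)·(-2)·(-3)] = 1615/16
L_1(-9/2) = (-13/2)·(-17/2)·(-19/2)/[(1)·(-1)·(-2)] = -4199/16
L_2(-9/2) = (-13/2)·(-15/2)·(-19/2)/[(2)·(1)·(-1)] = 3705/16
L_3(-9/2) = (-13/2)·(-15/2)·(-17/2)/[(3)·(2)·(1)] = -1105/16
Sum: 19·(1615/16) + 51·(-4199/16) + 105·(3705/16) + 187·(-1105/16) = -537/8

-537/8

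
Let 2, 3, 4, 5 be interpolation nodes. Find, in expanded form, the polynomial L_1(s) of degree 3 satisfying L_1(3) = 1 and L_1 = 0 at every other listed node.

L_1(s) = (1/2)s^3 - (11/2)s^2 + 19s - 20

L_1(s) = (s - 2)(s - 4)(s - 5) / [(1)·(-1)·(-2)]
       = (s^3 - 11s^2 + 38s - 40) / (2)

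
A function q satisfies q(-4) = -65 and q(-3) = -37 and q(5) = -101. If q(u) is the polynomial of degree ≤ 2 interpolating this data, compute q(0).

Using Newton's divided-difference form:
q[-4,-3] = (-37 - (-65)) / (-3 - (-4)) = 28
q[-3,5] = (-101 - (-37)) / (5 - (-3)) = -8
q[-4,-3,5] = (-8 - 28) / (5 - (-4)) = -4
q(0) = -65 + 28·(4) + (-4)·(4)·(3) = -1

-1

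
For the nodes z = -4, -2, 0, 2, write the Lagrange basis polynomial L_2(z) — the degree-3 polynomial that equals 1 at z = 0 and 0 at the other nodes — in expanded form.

L_2(z) = (z + 4)(z + 2)(z - 2) / [(4)·(2)·(-2)]
       = (z^3 + 4z^2 - 4z - 16) / (-16)

L_2(z) = -(1/16)z^3 - (1/4)z^2 + (1/4)z + 1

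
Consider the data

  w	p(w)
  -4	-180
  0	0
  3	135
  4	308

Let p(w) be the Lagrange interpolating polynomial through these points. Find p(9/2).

Evaluate each Lagrange basis at w = 9/2:
L_0(9/2) = (9/2)·(3/2)·(1/2)/[(-4)·(-7)·(-8)] = -27/1792
L_1(9/2) = (17/2)·(3/2)·(1/2)/[(4)·(-3)·(-4)] = 17/128
L_2(9/2) = (17/2)·(9/2)·(1/2)/[(7)·(3)·(-1)] = -51/56
L_3(9/2) = (17/2)·(9/2)·(3/2)/[(8)·(4)·(1)] = 459/256
Sum: (-180)·(-27/1792) + 0 + 135·(-51/56) + 308·(459/256) = 432

432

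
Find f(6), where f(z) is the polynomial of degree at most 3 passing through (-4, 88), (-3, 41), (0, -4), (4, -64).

-202

L_0(6) = (9)·(6)·(2)/[(-1)·(-4)·(-8)] = -27/8
L_1(6) = (10)·(6)·(2)/[(1)·(-3)·(-7)] = 40/7
L_2(6) = (10)·(9)·(2)/[(4)·(3)·(-4)] = -15/4
L_3(6) = (10)·(9)·(6)/[(8)·(7)·(4)] = 135/56
Sum: 88·(-27/8) + 41·(40/7) + (-4)·(-15/4) + (-64)·(135/56) = -202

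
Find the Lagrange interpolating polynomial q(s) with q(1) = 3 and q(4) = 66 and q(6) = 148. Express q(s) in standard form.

L_0(s) = (s - 4)(s - 6) / [15] = (1/15)s^2 - (2/3)s + 8/5
L_1(s) = (s - 1)(s - 6) / [-6] = -(1/6)s^2 + (7/6)s - 1
L_2(s) = (s - 1)(s - 4) / [10] = (1/10)s^2 - (1/2)s + 2/5
q(s) = 3·L_0 + 66·L_1 + 148·L_2
  3·L_0(s) = (1/5)s^2 - 2s + 24/5
  66·L_1(s) = -11s^2 + 77s - 66
  148·L_2(s) = (74/5)s^2 - 74s + 296/5
Adding term by term: 4s^2 + s - 2

q(s) = 4s^2 + s - 2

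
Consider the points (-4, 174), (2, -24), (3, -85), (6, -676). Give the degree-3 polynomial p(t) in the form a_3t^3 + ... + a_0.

Newton's divided differences:
p[-4,2] = (-24 - 174) / (2 - (-4)) = -33
p[2,3] = (-85 - (-24)) / (3 - 2) = -61
p[3,6] = (-676 - (-85)) / (6 - 3) = -197
p[-4,2,3] = (-61 - (-33)) / (3 - (-4)) = -4
p[2,3,6] = (-197 - (-61)) / (6 - 2) = -34
p[-4,2,3,6] = (-34 - (-4)) / (6 - (-4)) = -3
p(t) = 174 + (-33)·(t + 4) + (-4)·(t + 4)(t - 2) + (-3)·(t + 4)(t - 2)(t - 3)
Expanding: p(t) = -3t^3 - t^2 + t + 2

p(t) = -3t^3 - t^2 + t + 2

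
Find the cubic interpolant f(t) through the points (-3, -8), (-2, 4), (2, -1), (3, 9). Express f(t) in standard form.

f(t) = (49/60)t^3 - (1/5)t^2 - (271/60)t + 23/10

L_0(t) = (t + 2)(t - 2)(t - 3) / [-30] = -(1/30)t^3 + (1/10)t^2 + (2/15)t - 2/5
L_1(t) = (t + 3)(t - 2)(t - 3) / [20] = (1/20)t^3 - (1/10)t^2 - (9/20)t + 9/10
L_2(t) = (t + 3)(t + 2)(t - 3) / [-20] = -(1/20)t^3 - (1/10)t^2 + (9/20)t + 9/10
L_3(t) = (t + 3)(t + 2)(t - 2) / [30] = (1/30)t^3 + (1/10)t^2 - (2/15)t - 2/5
f(t) = (-8)·L_0 + 4·L_1 + (-1)·L_2 + 9·L_3
  (-8)·L_0(t) = (4/15)t^3 - (4/5)t^2 - (16/15)t + 16/5
  4·L_1(t) = (1/5)t^3 - (2/5)t^2 - (9/5)t + 18/5
  (-1)·L_2(t) = (1/20)t^3 + (1/10)t^2 - (9/20)t - 9/10
  9·L_3(t) = (3/10)t^3 + (9/10)t^2 - (6/5)t - 18/5
Adding term by term: (49/60)t^3 - (1/5)t^2 - (271/60)t + 23/10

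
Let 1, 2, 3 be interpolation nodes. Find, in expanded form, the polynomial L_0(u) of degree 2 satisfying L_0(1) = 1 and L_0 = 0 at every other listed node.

L_0(u) = (u - 2)(u - 3) / [(-1)·(-2)]
       = (u^2 - 5u + 6) / (2)

L_0(u) = (1/2)u^2 - (5/2)u + 3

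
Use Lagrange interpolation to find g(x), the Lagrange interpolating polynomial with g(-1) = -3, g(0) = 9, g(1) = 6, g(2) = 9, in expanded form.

Build the Lagrange basis polynomials:
L_0(x) = x(x - 1)(x - 2) / [-6] = -(1/6)x^3 + (1/2)x^2 - (1/3)x
L_1(x) = (x + 1)(x - 1)(x - 2) / [2] = (1/2)x^3 - x^2 - (1/2)x + 1
L_2(x) = (x + 1)x(x - 2) / [-2] = -(1/2)x^3 + (1/2)x^2 + x
L_3(x) = (x + 1)x(x - 1) / [6] = (1/6)x^3 - (1/6)x
g(x) = (-3)·L_0 + 9·L_1 + 6·L_2 + 9·L_3
  (-3)·L_0(x) = (1/2)x^3 - (3/2)x^2 + x
  9·L_1(x) = (9/2)x^3 - 9x^2 - (9/2)x + 9
  6·L_2(x) = -3x^3 + 3x^2 + 6x
  9·L_3(x) = (3/2)x^3 - (3/2)x
Adding term by term: (7/2)x^3 - (15/2)x^2 + x + 9

g(x) = (7/2)x^3 - (15/2)x^2 + x + 9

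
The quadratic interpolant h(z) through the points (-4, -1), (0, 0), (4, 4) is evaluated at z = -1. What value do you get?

-17/32

L_0(-1) = (-1)·(-5)/[(-4)·(-8)] = 5/32
L_1(-1) = (3)·(-5)/[(4)·(-4)] = 15/16
L_2(-1) = (3)·(-1)/[(8)·(4)] = -3/32
Sum: (-1)·(5/32) + 0 + 4·(-3/32) = -17/32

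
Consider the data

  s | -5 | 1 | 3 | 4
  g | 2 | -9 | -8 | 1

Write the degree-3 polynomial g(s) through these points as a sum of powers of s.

Build the Lagrange basis polynomials:
L_0(s) = (s - 1)(s - 3)(s - 4) / [-432] = -(1/432)s^3 + (1/54)s^2 - (19/432)s + 1/36
L_1(s) = (s + 5)(s - 3)(s - 4) / [36] = (1/36)s^3 - (1/18)s^2 - (23/36)s + 5/3
L_2(s) = (s + 5)(s - 1)(s - 4) / [-16] = -(1/16)s^3 + (21/16)s - 5/4
L_3(s) = (s + 5)(s - 1)(s - 3) / [27] = (1/27)s^3 + (1/27)s^2 - (17/27)s + 5/9
g(s) = 2·L_0 + (-9)·L_1 + (-8)·L_2 + 1·L_3
  2·L_0(s) = -(1/216)s^3 + (1/27)s^2 - (19/216)s + 1/18
  (-9)·L_1(s) = -(1/4)s^3 + (1/2)s^2 + (23/4)s - 15
  (-8)·L_2(s) = (1/2)s^3 - (21/2)s + 10
  1·L_3(s) = (1/27)s^3 + (1/27)s^2 - (17/27)s + 5/9
Adding term by term: (61/216)s^3 + (31/54)s^2 - (1181/216)s - 79/18

g(s) = (61/216)s^3 + (31/54)s^2 - (1181/216)s - 79/18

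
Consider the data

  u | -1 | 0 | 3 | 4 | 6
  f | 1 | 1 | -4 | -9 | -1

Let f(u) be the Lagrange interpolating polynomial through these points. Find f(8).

627/7

L_0(8) = (8)·(5)·(4)·(2)/[(-1)·(-4)·(-5)·(-7)] = 16/7
L_1(8) = (9)·(5)·(4)·(2)/[(1)·(-3)·(-4)·(-6)] = -5
L_2(8) = (9)·(8)·(4)·(2)/[(4)·(3)·(-1)·(-3)] = 16
L_3(8) = (9)·(8)·(5)·(2)/[(5)·(4)·(1)·(-2)] = -18
L_4(8) = (9)·(8)·(5)·(4)/[(7)·(6)·(3)·(2)] = 40/7
Sum: 1·(16/7) + 1·(-5) + (-4)·(16) + (-9)·(-18) + (-1)·(40/7) = 627/7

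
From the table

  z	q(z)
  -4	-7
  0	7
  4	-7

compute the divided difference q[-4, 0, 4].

-7/8

q[-4,0] = (7 - (-7)) / (0 - (-4)) = 7/2
q[0,4] = (-7 - 7) / (4 - 0) = -7/2
q[-4,0,4] = (-7/2 - 7/2) / (4 - (-4)) = -7/8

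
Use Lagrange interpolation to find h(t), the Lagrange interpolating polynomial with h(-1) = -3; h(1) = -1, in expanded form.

h(t) = t - 2

L_0(t) = (t - 1) / [-2] = -(1/2)t + 1/2
L_1(t) = (t + 1) / [2] = (1/2)t + 1/2
h(t) = (-3)·L_0 + (-1)·L_1
  (-3)·L_0(t) = (3/2)t - 3/2
  (-1)·L_1(t) = -(1/2)t - 1/2
Adding term by term: t - 2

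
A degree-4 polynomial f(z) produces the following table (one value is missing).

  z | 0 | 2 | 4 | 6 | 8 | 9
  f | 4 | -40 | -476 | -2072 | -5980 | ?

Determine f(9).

The 5 known values determine f uniquely (degree ≤ 4).
Evaluate each Lagrange basis at z = 9:
L_0(9) = (7)·(5)·(3)·(1)/[(-2)·(-4)·(-6)·(-8)] = 35/128
L_1(9) = (9)·(5)·(3)·(1)/[(2)·(-2)·(-4)·(-6)] = -45/32
L_2(9) = (9)·(7)·(3)·(1)/[(4)·(2)·(-2)·(-4)] = 189/64
L_3(9) = (9)·(7)·(5)·(1)/[(6)·(4)·(2)·(-2)] = -105/32
L_4(9) = (9)·(7)·(5)·(3)/[(8)·(6)·(4)·(2)] = 315/128
Sum: 4·(35/128) + (-40)·(-45/32) + (-476)·(189/64) + (-2072)·(-105/32) + (-5980)·(315/128) = -9266

-9266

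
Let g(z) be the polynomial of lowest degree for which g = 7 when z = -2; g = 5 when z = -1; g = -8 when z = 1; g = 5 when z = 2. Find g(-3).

-10

Using Newton's divided-difference form:
g[-2,-1] = (5 - 7) / (-1 - (-2)) = -2
g[-1,1] = (-8 - 5) / (1 - (-1)) = -13/2
g[1,2] = (5 - (-8)) / (2 - 1) = 13
g[-2,-1,1] = (-13/2 - (-2)) / (1 - (-2)) = -3/2
g[-1,1,2] = (13 - (-13/2)) / (2 - (-1)) = 13/2
g[-2,-1,1,2] = (13/2 - (-3/2)) / (2 - (-2)) = 2
g(-3) = 7 + (-2)·(-1) + (-3/2)·(-1)·(-2) + 2·(-1)·(-2)·(-4) = -10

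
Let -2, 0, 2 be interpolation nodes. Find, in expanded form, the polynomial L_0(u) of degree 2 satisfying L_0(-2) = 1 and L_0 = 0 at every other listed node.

L_0(u) = u(u - 2) / [(-2)·(-4)]
       = (u^2 - 2u) / (8)

L_0(u) = (1/8)u^2 - (1/4)u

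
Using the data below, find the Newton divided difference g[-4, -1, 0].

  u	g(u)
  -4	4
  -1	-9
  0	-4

7/3

g[-4,-1] = (-9 - 4) / (-1 - (-4)) = -13/3
g[-1,0] = (-4 - (-9)) / (0 - (-1)) = 5
g[-4,-1,0] = (5 - (-13/3)) / (0 - (-4)) = 7/3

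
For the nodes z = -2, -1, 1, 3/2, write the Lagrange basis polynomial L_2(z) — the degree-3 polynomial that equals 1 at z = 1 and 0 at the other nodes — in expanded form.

L_2(z) = -(1/3)z^3 - (1/2)z^2 + (5/6)z + 1

L_2(z) = (z + 2)(z + 1)(z - 3/2) / [(3)·(2)·(-1/2)]
       = (z^3 + (3/2)z^2 - (5/2)z - 3) / (-3)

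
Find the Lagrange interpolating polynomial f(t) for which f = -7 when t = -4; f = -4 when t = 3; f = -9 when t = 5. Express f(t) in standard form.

Build the Lagrange basis polynomials:
L_0(t) = (t - 3)(t - 5) / [63] = (1/63)t^2 - (8/63)t + 5/21
L_1(t) = (t + 4)(t - 5) / [-14] = -(1/14)t^2 + (1/14)t + 10/7
L_2(t) = (t + 4)(t - 3) / [18] = (1/18)t^2 + (1/18)t - 2/3
f(t) = (-7)·L_0 + (-4)·L_1 + (-9)·L_2
  (-7)·L_0(t) = -(1/9)t^2 + (8/9)t - 5/3
  (-4)·L_1(t) = (2/7)t^2 - (2/7)t - 40/7
  (-9)·L_2(t) = -(1/2)t^2 - (1/2)t + 6
Adding term by term: -(41/126)t^2 + (13/126)t - 29/21

f(t) = -(41/126)t^2 + (13/126)t - 29/21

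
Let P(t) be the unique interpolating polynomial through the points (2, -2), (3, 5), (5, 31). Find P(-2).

10

Evaluate each Lagrange basis at t = -2:
L_0(-2) = (-5)·(-7)/[(-1)·(-3)] = 35/3
L_1(-2) = (-4)·(-7)/[(1)·(-2)] = -14
L_2(-2) = (-4)·(-5)/[(3)·(2)] = 10/3
Sum: (-2)·(35/3) + 5·(-14) + 31·(10/3) = 10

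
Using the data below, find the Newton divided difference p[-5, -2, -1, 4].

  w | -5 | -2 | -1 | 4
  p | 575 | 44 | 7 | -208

p[-5,-2] = (44 - 575) / (-2 - (-5)) = -177
p[-2,-1] = (7 - 44) / (-1 - (-2)) = -37
p[-1,4] = (-208 - 7) / (4 - (-1)) = -43
p[-5,-2,-1] = (-37 - (-177)) / (-1 - (-5)) = 35
p[-2,-1,4] = (-43 - (-37)) / (4 - (-2)) = -1
p[-5,-2,-1,4] = (-1 - 35) / (4 - (-5)) = -4

-4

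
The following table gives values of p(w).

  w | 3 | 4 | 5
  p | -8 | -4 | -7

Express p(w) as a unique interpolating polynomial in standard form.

Newton's divided differences:
p[3,4] = (-4 - (-8)) / (4 - 3) = 4
p[4,5] = (-7 - (-4)) / (5 - 4) = -3
p[3,4,5] = (-3 - 4) / (5 - 3) = -7/2
p(w) = -8 + 4·(w - 3) + (-7/2)·(w - 3)(w - 4)
Expanding: p(w) = -(7/2)w^2 + (57/2)w - 62

p(w) = -(7/2)w^2 + (57/2)w - 62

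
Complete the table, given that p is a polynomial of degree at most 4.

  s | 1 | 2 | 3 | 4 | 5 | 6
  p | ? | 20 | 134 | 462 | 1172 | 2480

The 5 known values determine p uniquely (degree ≤ 4).
Evaluate each Lagrange basis at s = 1:
L_0(1) = (-2)·(-3)·(-4)·(-5)/[(-1)·(-2)·(-3)·(-4)] = 5
L_1(1) = (-1)·(-3)·(-4)·(-5)/[(1)·(-1)·(-2)·(-3)] = -10
L_2(1) = (-1)·(-2)·(-4)·(-5)/[(2)·(1)·(-1)·(-2)] = 10
L_3(1) = (-1)·(-2)·(-3)·(-5)/[(3)·(2)·(1)·(-1)] = -5
L_4(1) = (-1)·(-2)·(-3)·(-4)/[(4)·(3)·(2)·(1)] = 1
Sum: 20·(5) + 134·(-10) + 462·(10) + 1172·(-5) + 2480·(1) = 0

0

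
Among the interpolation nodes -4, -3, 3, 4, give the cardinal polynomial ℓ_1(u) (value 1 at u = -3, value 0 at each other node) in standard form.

ℓ_1(u) = (1/42)u^3 - (1/14)u^2 - (8/21)u + 8/7

ℓ_1(u) = (u + 4)(u - 3)(u - 4) / [(1)·(-6)·(-7)]
       = (u^3 - 3u^2 - 16u + 48) / (42)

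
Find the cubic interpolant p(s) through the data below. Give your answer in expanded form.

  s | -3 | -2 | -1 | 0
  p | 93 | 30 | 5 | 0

p(s) = -3s^3 + s^2 - s

L_0(s) = (s + 2)(s + 1)s / [-6] = -(1/6)s^3 - (1/2)s^2 - (1/3)s
L_1(s) = (s + 3)(s + 1)s / [2] = (1/2)s^3 + 2s^2 + (3/2)s
L_2(s) = (s + 3)(s + 2)s / [-2] = -(1/2)s^3 - (5/2)s^2 - 3s
L_3(s) = (s + 3)(s + 2)(s + 1) / [6] = (1/6)s^3 + s^2 + (11/6)s + 1
p(s) = 93·L_0 + 30·L_1 + 5·L_2 + 0·L_3
  93·L_0(s) = -(31/2)s^3 - (93/2)s^2 - 31s
  30·L_1(s) = 15s^3 + 60s^2 + 45s
  5·L_2(s) = -(5/2)s^3 - (25/2)s^2 - 15s
  0·L_3(s) = 0
Adding term by term: -3s^3 + s^2 - s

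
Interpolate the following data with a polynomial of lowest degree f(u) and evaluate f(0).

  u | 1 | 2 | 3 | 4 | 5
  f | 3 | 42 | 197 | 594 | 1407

Evaluate each Lagrange basis at u = 0:
L_0(0) = (-2)·(-3)·(-4)·(-5)/[(-1)·(-2)·(-3)·(-4)] = 5
L_1(0) = (-1)·(-3)·(-4)·(-5)/[(1)·(-1)·(-2)·(-3)] = -10
L_2(0) = (-1)·(-2)·(-4)·(-5)/[(2)·(1)·(-1)·(-2)] = 10
L_3(0) = (-1)·(-2)·(-3)·(-5)/[(3)·(2)·(1)·(-1)] = -5
L_4(0) = (-1)·(-2)·(-3)·(-4)/[(4)·(3)·(2)·(1)] = 1
Sum: 3·(5) + 42·(-10) + 197·(10) + 594·(-5) + 1407·(1) = 2

2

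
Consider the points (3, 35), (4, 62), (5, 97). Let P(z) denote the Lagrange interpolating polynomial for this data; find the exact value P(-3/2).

L_0(-3/2) = (-11/2)·(-13/2)/[(-1)·(-2)] = 143/8
L_1(-3/2) = (-9/2)·(-13/2)/[(1)·(-1)] = -117/4
L_2(-3/2) = (-9/2)·(-11/2)/[(2)·(1)] = 99/8
Sum: 35·(143/8) + 62·(-117/4) + 97·(99/8) = 25/2

25/2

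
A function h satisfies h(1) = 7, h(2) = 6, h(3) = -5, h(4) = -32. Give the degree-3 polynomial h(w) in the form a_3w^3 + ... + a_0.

Build the Lagrange basis polynomials:
L_0(w) = (w - 2)(w - 3)(w - 4) / [-6] = -(1/6)w^3 + (3/2)w^2 - (13/3)w + 4
L_1(w) = (w - 1)(w - 3)(w - 4) / [2] = (1/2)w^3 - 4w^2 + (19/2)w - 6
L_2(w) = (w - 1)(w - 2)(w - 4) / [-2] = -(1/2)w^3 + (7/2)w^2 - 7w + 4
L_3(w) = (w - 1)(w - 2)(w - 3) / [6] = (1/6)w^3 - w^2 + (11/6)w - 1
h(w) = 7·L_0 + 6·L_1 + (-5)·L_2 + (-32)·L_3
  7·L_0(w) = -(7/6)w^3 + (21/2)w^2 - (91/3)w + 28
  6·L_1(w) = 3w^3 - 24w^2 + 57w - 36
  (-5)·L_2(w) = (5/2)w^3 - (35/2)w^2 + 35w - 20
  (-32)·L_3(w) = -(16/3)w^3 + 32w^2 - (176/3)w + 32
Adding term by term: -w^3 + w^2 + 3w + 4

h(w) = -w^3 + w^2 + 3w + 4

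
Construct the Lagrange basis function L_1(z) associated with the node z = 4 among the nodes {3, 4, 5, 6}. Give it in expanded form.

L_1(z) = (z - 3)(z - 5)(z - 6) / [(1)·(-1)·(-2)]
       = (z^3 - 14z^2 + 63z - 90) / (2)

L_1(z) = (1/2)z^3 - 7z^2 + (63/2)z - 45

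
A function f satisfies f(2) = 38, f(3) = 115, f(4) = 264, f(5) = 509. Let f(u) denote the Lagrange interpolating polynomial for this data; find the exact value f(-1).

-1

L_0(-1) = (-4)·(-5)·(-6)/[(-1)·(-2)·(-3)] = 20
L_1(-1) = (-3)·(-5)·(-6)/[(1)·(-1)·(-2)] = -45
L_2(-1) = (-3)·(-4)·(-6)/[(2)·(1)·(-1)] = 36
L_3(-1) = (-3)·(-4)·(-5)/[(3)·(2)·(1)] = -10
Sum: 38·(20) + 115·(-45) + 264·(36) + 509·(-10) = -1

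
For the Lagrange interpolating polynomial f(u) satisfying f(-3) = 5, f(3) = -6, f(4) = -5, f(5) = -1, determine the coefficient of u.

-515/168

L_0(u) = (u - 3)(u - 4)(u - 5) / [-336] = -(1/336)u^3 + (1/28)u^2 - (47/336)u + 5/28
L_1(u) = (u + 3)(u - 4)(u - 5) / [12] = (1/12)u^3 - (1/2)u^2 - (7/12)u + 5
L_2(u) = (u + 3)(u - 3)(u - 5) / [-7] = -(1/7)u^3 + (5/7)u^2 + (9/7)u - 45/7
L_3(u) = (u + 3)(u - 3)(u - 4) / [16] = (1/16)u^3 - (1/4)u^2 - (9/16)u + 9/4
f(u) = 5·L_0 + (-6)·L_1 + (-5)·L_2 + (-1)·L_3
Only the coefficient of u is needed; take it from each L_i and combine:
5·(-47/336) + (-6)·(-7/12) + (-5)·(9/7) + (-1)·(-9/16) = -515/168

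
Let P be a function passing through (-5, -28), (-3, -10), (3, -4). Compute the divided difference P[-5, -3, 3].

-1

P[-5,-3] = (-10 - (-28)) / (-3 - (-5)) = 9
P[-3,3] = (-4 - (-10)) / (3 - (-3)) = 1
P[-5,-3,3] = (1 - 9) / (3 - (-5)) = -1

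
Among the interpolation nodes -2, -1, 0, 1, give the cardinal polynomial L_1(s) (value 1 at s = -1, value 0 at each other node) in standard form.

L_1(s) = (1/2)s^3 + (1/2)s^2 - s

L_1(s) = (s + 2)s(s - 1) / [(1)·(-1)·(-2)]
       = (s^3 + s^2 - 2s) / (2)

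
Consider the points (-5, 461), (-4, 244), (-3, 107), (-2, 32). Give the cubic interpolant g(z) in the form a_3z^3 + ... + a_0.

Build the Lagrange basis polynomials:
L_0(z) = (z + 4)(z + 3)(z + 2) / [-6] = -(1/6)z^3 - (3/2)z^2 - (13/3)z - 4
L_1(z) = (z + 5)(z + 3)(z + 2) / [2] = (1/2)z^3 + 5z^2 + (31/2)z + 15
L_2(z) = (z + 5)(z + 4)(z + 2) / [-2] = -(1/2)z^3 - (11/2)z^2 - 19z - 20
L_3(z) = (z + 5)(z + 4)(z + 3) / [6] = (1/6)z^3 + 2z^2 + (47/6)z + 10
g(z) = 461·L_0 + 244·L_1 + 107·L_2 + 32·L_3
  461·L_0(z) = -(461/6)z^3 - (1383/2)z^2 - (5993/3)z - 1844
  244·L_1(z) = 122z^3 + 1220z^2 + 3782z + 3660
  107·L_2(z) = -(107/2)z^3 - (1177/2)z^2 - 2033z - 2140
  32·L_3(z) = (16/3)z^3 + 64z^2 + (752/3)z + 320
Adding term by term: -3z^3 + 4z^2 + 2z - 4

g(z) = -3z^3 + 4z^2 + 2z - 4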